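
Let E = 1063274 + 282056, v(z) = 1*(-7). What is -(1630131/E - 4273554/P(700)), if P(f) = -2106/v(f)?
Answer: 6706991627309/472210830 ≈ 14203.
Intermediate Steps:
v(z) = -7
P(f) = 2106/7 (P(f) = -2106/(-7) = -2106*(-⅐) = 2106/7)
E = 1345330
-(1630131/E - 4273554/P(700)) = -(1630131/1345330 - 4273554/2106/7) = -(1630131*(1/1345330) - 4273554*7/2106) = -(1630131/1345330 - 4985813/351) = -1*(-6706991627309/472210830) = 6706991627309/472210830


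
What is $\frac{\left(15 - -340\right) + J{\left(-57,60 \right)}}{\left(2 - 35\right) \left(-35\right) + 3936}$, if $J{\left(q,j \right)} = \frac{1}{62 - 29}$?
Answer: $\frac{11716}{168003} \approx 0.069737$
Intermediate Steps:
$J{\left(q,j \right)} = \frac{1}{33}$
$\frac{\left(15 - -340\right) + J{\left(-57,60 \right)}}{\left(2 - 35\right) \left(-35\right) + 3936} = \frac{\left(15 - -340\right) + \frac{1}{33}}{\left(2 - 35\right) \left(-35\right) + 3936} = \frac{\left(15 + 340\right) + \frac{1}{33}}{\left(-33\right) \left(-35\right) + 3936} = \frac{355 + \frac{1}{33}}{1155 + 3936} = \frac{11716}{33 \cdot 5091} = \frac{11716}{33} \cdot \frac{1}{5091} = \frac{11716}{168003}$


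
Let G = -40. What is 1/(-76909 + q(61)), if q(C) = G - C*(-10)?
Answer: -1/76339 ≈ -1.3099e-5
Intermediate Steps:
q(C) = -40 + 10*C (q(C) = -40 - C*(-10) = -40 - (-10)*C = -40 + 10*C)
1/(-76909 + q(61)) = 1/(-76909 + (-40 + 10*61)) = 1/(-76909 + (-40 + 610)) = 1/(-76909 + 570) = 1/(-76339) = -1/76339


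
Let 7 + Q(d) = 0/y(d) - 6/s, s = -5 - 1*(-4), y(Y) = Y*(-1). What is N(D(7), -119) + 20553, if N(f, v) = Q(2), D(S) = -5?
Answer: 20552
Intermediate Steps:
y(Y) = -Y
s = -1 (s = -5 + 4 = -1)
Q(d) = -1 (Q(d) = -7 + (0/((-d)) - 6/(-1)) = -7 + (0*(-1/d) - 6*(-1)) = -7 + (0 + 6) = -7 + 6 = -1)
N(f, v) = -1
N(D(7), -119) + 20553 = -1 + 20553 = 20552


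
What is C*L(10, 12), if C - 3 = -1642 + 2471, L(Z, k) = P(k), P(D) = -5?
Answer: -4160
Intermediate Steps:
L(Z, k) = -5
C = 832 (C = 3 + (-1642 + 2471) = 3 + 829 = 832)
C*L(10, 12) = 832*(-5) = -4160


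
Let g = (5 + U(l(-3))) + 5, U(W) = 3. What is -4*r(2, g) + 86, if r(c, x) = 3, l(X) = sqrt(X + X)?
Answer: 74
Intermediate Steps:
l(X) = sqrt(2)*sqrt(X) (l(X) = sqrt(2*X) = sqrt(2)*sqrt(X))
g = 13 (g = (5 + 3) + 5 = 8 + 5 = 13)
-4*r(2, g) + 86 = -4*3 + 86 = -12 + 86 = 74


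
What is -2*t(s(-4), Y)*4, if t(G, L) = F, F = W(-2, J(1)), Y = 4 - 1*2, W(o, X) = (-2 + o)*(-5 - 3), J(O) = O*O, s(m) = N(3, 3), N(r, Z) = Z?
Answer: -256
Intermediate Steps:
s(m) = 3
J(O) = O**2
W(o, X) = 16 - 8*o (W(o, X) = (-2 + o)*(-8) = 16 - 8*o)
Y = 2 (Y = 4 - 2 = 2)
F = 32 (F = 16 - 8*(-2) = 16 + 16 = 32)
t(G, L) = 32
-2*t(s(-4), Y)*4 = -2*32*4 = -64*4 = -256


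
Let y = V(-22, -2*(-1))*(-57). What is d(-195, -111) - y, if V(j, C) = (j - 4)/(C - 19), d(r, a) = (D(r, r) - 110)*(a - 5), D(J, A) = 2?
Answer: 214458/17 ≈ 12615.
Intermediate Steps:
d(r, a) = 540 - 108*a (d(r, a) = (2 - 110)*(a - 5) = -108*(-5 + a) = 540 - 108*a)
V(j, C) = (-4 + j)/(-19 + C)
y = -1482/17 (y = ((-4 - 22)/(-19 - 2*(-1)))*(-57) = (-26/(-19 + 2))*(-57) = (-26/(-17))*(-57) = -1/17*(-26)*(-57) = (26/17)*(-57) = -1482/17 ≈ -87.177)
d(-195, -111) - y = (540 - 108*(-111)) - 1*(-1482/17) = (540 + 11988) + 1482/17 = 12528 + 1482/17 = 214458/17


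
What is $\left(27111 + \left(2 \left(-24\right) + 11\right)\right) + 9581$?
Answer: $36655$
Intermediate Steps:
$\left(27111 + \left(2 \left(-24\right) + 11\right)\right) + 9581 = \left(27111 + \left(-48 + 11\right)\right) + 9581 = \left(27111 - 37\right) + 9581 = 27074 + 9581 = 36655$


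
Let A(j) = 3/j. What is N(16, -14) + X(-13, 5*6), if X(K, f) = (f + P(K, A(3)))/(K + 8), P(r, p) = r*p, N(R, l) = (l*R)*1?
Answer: -1137/5 ≈ -227.40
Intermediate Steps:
N(R, l) = R*l (N(R, l) = (R*l)*1 = R*l)
P(r, p) = p*r
X(K, f) = (K + f)/(8 + K) (X(K, f) = (f + (3/3)*K)/(K + 8) = (f + (3*(1/3))*K)/(8 + K) = (f + 1*K)/(8 + K) = (f + K)/(8 + K) = (K + f)/(8 + K))
N(16, -14) + X(-13, 5*6) = 16*(-14) + (-13 + 5*6)/(8 - 13) = -224 + (-13 + 30)/(-5) = -224 - 1/5*17 = -224 - 17/5 = -1137/5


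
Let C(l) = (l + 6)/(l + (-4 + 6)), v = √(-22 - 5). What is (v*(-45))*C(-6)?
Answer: 0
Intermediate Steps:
v = 3*I*√3 (v = √(-27) = 3*I*√3 ≈ 5.1962*I)
C(l) = (6 + l)/(2 + l) (C(l) = (6 + l)/(l + 2) = (6 + l)/(2 + l))
(v*(-45))*C(-6) = ((3*I*√3)*(-45))*((6 - 6)/(2 - 6)) = (-135*I*√3)*(0/(-4)) = (-135*I*√3)*(-¼*0) = -135*I*√3*0 = 0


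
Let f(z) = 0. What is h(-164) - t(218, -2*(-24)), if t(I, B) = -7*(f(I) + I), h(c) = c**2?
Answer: 28422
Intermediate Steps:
t(I, B) = -7*I (t(I, B) = -7*(0 + I) = -7*I)
h(-164) - t(218, -2*(-24)) = (-164)**2 - (-7)*218 = 26896 - 1*(-1526) = 26896 + 1526 = 28422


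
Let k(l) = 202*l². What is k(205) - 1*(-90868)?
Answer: 8579918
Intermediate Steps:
k(205) - 1*(-90868) = 202*205² - 1*(-90868) = 202*42025 + 90868 = 8489050 + 90868 = 8579918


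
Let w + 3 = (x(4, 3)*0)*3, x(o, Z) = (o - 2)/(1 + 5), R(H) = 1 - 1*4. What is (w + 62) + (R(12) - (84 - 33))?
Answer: 5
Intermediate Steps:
R(H) = -3 (R(H) = 1 - 4 = -3)
x(o, Z) = -1/3 + o/6 (x(o, Z) = (-2 + o)/6 = (-2 + o)*(1/6) = -1/3 + o/6)
w = -3 (w = -3 + ((-1/3 + (1/6)*4)*0)*3 = -3 + ((-1/3 + 2/3)*0)*3 = -3 + ((1/3)*0)*3 = -3 + 0*3 = -3 + 0 = -3)
(w + 62) + (R(12) - (84 - 33)) = (-3 + 62) + (-3 - (84 - 33)) = 59 + (-3 - 1*51) = 59 + (-3 - 51) = 59 - 54 = 5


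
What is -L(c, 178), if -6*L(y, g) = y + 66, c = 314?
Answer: 190/3 ≈ 63.333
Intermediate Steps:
L(y, g) = -11 - y/6 (L(y, g) = -(y + 66)/6 = -(66 + y)/6 = -11 - y/6)
-L(c, 178) = -(-11 - ⅙*314) = -(-11 - 157/3) = -1*(-190/3) = 190/3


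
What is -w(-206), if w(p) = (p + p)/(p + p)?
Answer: -1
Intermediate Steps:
w(p) = 1 (w(p) = (2*p)/((2*p)) = (2*p)*(1/(2*p)) = 1)
-w(-206) = -1*1 = -1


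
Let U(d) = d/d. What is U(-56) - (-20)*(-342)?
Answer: -6839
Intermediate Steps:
U(d) = 1
U(-56) - (-20)*(-342) = 1 - (-20)*(-342) = 1 - 1*6840 = 1 - 6840 = -6839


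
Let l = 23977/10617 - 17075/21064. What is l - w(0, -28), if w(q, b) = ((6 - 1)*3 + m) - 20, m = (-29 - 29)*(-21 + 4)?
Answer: -219063628475/223636488 ≈ -979.55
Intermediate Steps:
m = 986 (m = -58*(-17) = 986)
l = 323766253/223636488 (l = 23977*(1/10617) - 17075*1/21064 = 23977/10617 - 17075/21064 = 323766253/223636488 ≈ 1.4477)
w(q, b) = 981 (w(q, b) = ((6 - 1)*3 + 986) - 20 = (5*3 + 986) - 20 = (15 + 986) - 20 = 1001 - 20 = 981)
l - w(0, -28) = 323766253/223636488 - 1*981 = 323766253/223636488 - 981 = -219063628475/223636488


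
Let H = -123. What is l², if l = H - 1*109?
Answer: 53824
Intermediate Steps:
l = -232 (l = -123 - 1*109 = -123 - 109 = -232)
l² = (-232)² = 53824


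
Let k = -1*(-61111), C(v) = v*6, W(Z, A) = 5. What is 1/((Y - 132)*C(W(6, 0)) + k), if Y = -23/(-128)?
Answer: 64/3658009 ≈ 1.7496e-5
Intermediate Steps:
C(v) = 6*v
Y = 23/128 (Y = -23*(-1/128) = 23/128 ≈ 0.17969)
k = 61111
1/((Y - 132)*C(W(6, 0)) + k) = 1/((23/128 - 132)*(6*5) + 61111) = 1/(-16873/128*30 + 61111) = 1/(-253095/64 + 61111) = 1/(3658009/64) = 64/3658009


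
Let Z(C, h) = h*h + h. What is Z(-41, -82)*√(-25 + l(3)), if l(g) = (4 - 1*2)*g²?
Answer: 6642*I*√7 ≈ 17573.0*I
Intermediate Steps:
l(g) = 2*g² (l(g) = (4 - 2)*g² = 2*g²)
Z(C, h) = h + h² (Z(C, h) = h² + h = h + h²)
Z(-41, -82)*√(-25 + l(3)) = (-82*(1 - 82))*√(-25 + 2*3²) = (-82*(-81))*√(-25 + 2*9) = 6642*√(-25 + 18) = 6642*√(-7) = 6642*(I*√7) = 6642*I*√7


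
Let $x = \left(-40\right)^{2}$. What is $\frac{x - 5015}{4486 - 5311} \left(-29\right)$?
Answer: $- \frac{19807}{165} \approx -120.04$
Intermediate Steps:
$x = 1600$
$\frac{x - 5015}{4486 - 5311} \left(-29\right) = \frac{1600 - 5015}{4486 - 5311} \left(-29\right) = - \frac{3415}{-825} \left(-29\right) = \left(-3415\right) \left(- \frac{1}{825}\right) \left(-29\right) = \frac{683}{165} \left(-29\right) = - \frac{19807}{165}$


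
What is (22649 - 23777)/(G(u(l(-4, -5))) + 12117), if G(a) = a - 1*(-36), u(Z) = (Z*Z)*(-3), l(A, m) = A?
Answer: -376/4035 ≈ -0.093185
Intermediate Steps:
u(Z) = -3*Z**2 (u(Z) = Z**2*(-3) = -3*Z**2)
G(a) = 36 + a (G(a) = a + 36 = 36 + a)
(22649 - 23777)/(G(u(l(-4, -5))) + 12117) = (22649 - 23777)/((36 - 3*(-4)**2) + 12117) = -1128/((36 - 3*16) + 12117) = -1128/((36 - 48) + 12117) = -1128/(-12 + 12117) = -1128/12105 = -1128*1/12105 = -376/4035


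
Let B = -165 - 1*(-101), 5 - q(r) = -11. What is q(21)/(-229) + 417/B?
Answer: -96517/14656 ≈ -6.5855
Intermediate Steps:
q(r) = 16 (q(r) = 5 - 1*(-11) = 5 + 11 = 16)
B = -64 (B = -165 + 101 = -64)
q(21)/(-229) + 417/B = 16/(-229) + 417/(-64) = 16*(-1/229) + 417*(-1/64) = -16/229 - 417/64 = -96517/14656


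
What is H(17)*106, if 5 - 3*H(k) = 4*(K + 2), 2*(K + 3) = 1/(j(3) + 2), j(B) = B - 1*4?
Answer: 742/3 ≈ 247.33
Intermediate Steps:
j(B) = -4 + B (j(B) = B - 4 = -4 + B)
K = -5/2 (K = -3 + 1/(2*((-4 + 3) + 2)) = -3 + 1/(2*(-1 + 2)) = -3 + (½)/1 = -3 + (½)*1 = -3 + ½ = -5/2 ≈ -2.5000)
H(k) = 7/3 (H(k) = 5/3 - 4*(-5/2 + 2)/3 = 5/3 - 4*(-1)/(3*2) = 5/3 - ⅓*(-2) = 5/3 + ⅔ = 7/3)
H(17)*106 = (7/3)*106 = 742/3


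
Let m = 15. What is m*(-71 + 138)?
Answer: 1005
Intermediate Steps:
m*(-71 + 138) = 15*(-71 + 138) = 15*67 = 1005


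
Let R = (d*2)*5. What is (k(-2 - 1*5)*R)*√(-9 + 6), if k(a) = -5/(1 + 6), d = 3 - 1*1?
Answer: -100*I*√3/7 ≈ -24.744*I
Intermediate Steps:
d = 2 (d = 3 - 1 = 2)
k(a) = -5/7
R = 20 (R = (2*2)*5 = 4*5 = 20)
(k(-2 - 1*5)*R)*√(-9 + 6) = (-5/7*20)*√(-9 + 6) = -100*I*√3/7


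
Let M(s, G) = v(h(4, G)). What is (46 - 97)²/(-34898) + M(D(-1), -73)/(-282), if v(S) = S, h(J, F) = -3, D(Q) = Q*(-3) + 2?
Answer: -52399/820103 ≈ -0.063893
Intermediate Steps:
D(Q) = 2 - 3*Q (D(Q) = -3*Q + 2 = 2 - 3*Q)
M(s, G) = -3
(46 - 97)²/(-34898) + M(D(-1), -73)/(-282) = (46 - 97)²/(-34898) - 3/(-282) = (-51)²*(-1/34898) - 3*(-1/282) = 2601*(-1/34898) + 1/94 = -2601/34898 + 1/94 = -52399/820103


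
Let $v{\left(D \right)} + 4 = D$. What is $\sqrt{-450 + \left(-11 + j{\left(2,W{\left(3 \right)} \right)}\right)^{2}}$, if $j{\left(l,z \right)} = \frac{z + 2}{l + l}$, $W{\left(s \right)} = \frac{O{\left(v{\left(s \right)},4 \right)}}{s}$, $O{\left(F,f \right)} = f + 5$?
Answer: $\frac{3 i \sqrt{631}}{4} \approx 18.84 i$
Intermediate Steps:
$v{\left(D \right)} = -4 + D$
$O{\left(F,f \right)} = 5 + f$
$W{\left(s \right)} = \frac{9}{s}$ ($W{\left(s \right)} = \frac{5 + 4}{s} = \frac{9}{s}$)
$j{\left(l,z \right)} = \frac{2 + z}{2 l}$
$\sqrt{-450 + \left(-11 + j{\left(2,W{\left(3 \right)} \right)}\right)^{2}} = \sqrt{-450 + \left(-11 + \frac{2 + \frac{9}{3}}{2 \cdot 2}\right)^{2}} = \sqrt{-450 + \left(-11 + \frac{1}{2} \cdot \frac{1}{2} \left(2 + 9 \cdot \frac{1}{3}\right)\right)^{2}} = \sqrt{-450 + \left(-11 + \frac{1}{2} \cdot \frac{1}{2} \left(2 + 3\right)\right)^{2}} = \sqrt{-450 + \left(-11 + \frac{1}{2} \cdot \frac{1}{2} \cdot 5\right)^{2}} = \sqrt{-450 + \left(-11 + \frac{5}{4}\right)^{2}} = \sqrt{-450 + \left(- \frac{39}{4}\right)^{2}} = \sqrt{-450 + \frac{1521}{16}} = \sqrt{- \frac{5679}{16}} = \frac{3 i \sqrt{631}}{4}$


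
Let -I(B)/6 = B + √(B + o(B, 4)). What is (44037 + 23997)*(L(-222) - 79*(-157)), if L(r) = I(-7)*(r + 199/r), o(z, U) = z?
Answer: 7655866020/37 + 3366526422*I*√14/37 ≈ 2.0692e+8 + 3.4044e+8*I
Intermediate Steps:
I(B) = -6*B - 6*√2*√B (I(B) = -6*(B + √(B + B)) = -6*(B + √(2*B)) = -6*(B + √2*√B) = -6*B - 6*√2*√B)
L(r) = (42 - 6*I*√14)*(r + 199/r) (L(r) = (-6*(-7) - 6*√2*√(-7))*(r + 199/r) = (42 - 6*√2*I*√7)*(r + 199/r) = (42 - 6*I*√14)*(r + 199/r))
(44037 + 23997)*(L(-222) - 79*(-157)) = (44037 + 23997)*(6*(7 - I*√14)*(199 + (-222)²)/(-222) - 79*(-157)) = 68034*(6*(-1/222)*(7 - I*√14)*(199 + 49284) + 12403) = 68034*(6*(-1/222)*(7 - I*√14)*49483 + 12403) = 68034*((-346381/37 + 49483*I*√14/37) + 12403) = 68034*(112530/37 + 49483*I*√14/37) = 7655866020/37 + 3366526422*I*√14/37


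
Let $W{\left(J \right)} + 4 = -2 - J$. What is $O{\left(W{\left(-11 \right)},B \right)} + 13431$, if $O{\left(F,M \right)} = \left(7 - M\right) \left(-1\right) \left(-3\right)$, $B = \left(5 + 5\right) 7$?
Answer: $13242$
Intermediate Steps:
$W{\left(J \right)} = -6 - J$ ($W{\left(J \right)} = -4 - \left(2 + J\right) = -6 - J$)
$B = 70$ ($B = 10 \cdot 7 = 70$)
$O{\left(F,M \right)} = 21 - 3 M$ ($O{\left(F,M \right)} = \left(-7 + M\right) \left(-3\right) = 21 - 3 M$)
$O{\left(W{\left(-11 \right)},B \right)} + 13431 = \left(21 - 210\right) + 13431 = -189 + 13431 = 13242$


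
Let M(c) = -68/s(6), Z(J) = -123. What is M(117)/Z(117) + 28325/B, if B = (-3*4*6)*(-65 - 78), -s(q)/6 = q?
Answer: 314957/115128 ≈ 2.7357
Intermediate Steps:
s(q) = -6*q
M(c) = 17/9 (M(c) = -68/((-6*6)) = -68/(-36) = -68*(-1/36) = 17/9)
B = 10296 (B = -12*6*(-143) = -72*(-143) = 10296)
M(117)/Z(117) + 28325/B = (17/9)/(-123) + 28325/10296 = (17/9)*(-1/123) + 28325*(1/10296) = -17/1107 + 2575/936 = 314957/115128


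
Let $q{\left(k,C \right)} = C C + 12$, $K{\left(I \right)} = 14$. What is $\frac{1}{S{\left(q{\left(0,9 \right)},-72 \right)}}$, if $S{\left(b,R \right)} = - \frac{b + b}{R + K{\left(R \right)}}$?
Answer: $\frac{29}{93} \approx 0.31183$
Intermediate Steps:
$q{\left(k,C \right)} = 12 + C^{2}$ ($q{\left(k,C \right)} = C^{2} + 12 = 12 + C^{2}$)
$S{\left(b,R \right)} = - \frac{2 b}{14 + R}$ ($S{\left(b,R \right)} = - \frac{b + b}{R + 14} = - \frac{2 b}{14 + R}$)
$\frac{1}{S{\left(q{\left(0,9 \right)},-72 \right)}} = \frac{1}{\left(-2\right) \left(12 + 9^{2}\right) \frac{1}{14 - 72}} = \frac{1}{\left(-2\right) \left(12 + 81\right) \frac{1}{-58}} = \frac{1}{\left(-2\right) 93 \left(- \frac{1}{58}\right)} = \frac{1}{\frac{93}{29}} = \frac{29}{93}$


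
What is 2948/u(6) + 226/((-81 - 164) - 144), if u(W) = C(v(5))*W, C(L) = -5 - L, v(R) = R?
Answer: -290083/5835 ≈ -49.714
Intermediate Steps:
u(W) = -10*W (u(W) = (-5 - 1*5)*W = (-5 - 5)*W = -10*W)
2948/u(6) + 226/((-81 - 164) - 144) = 2948/((-10*6)) + 226/((-81 - 164) - 144) = 2948/(-60) + 226/(-245 - 144) = 2948*(-1/60) + 226/(-389) = -737/15 + 226*(-1/389) = -737/15 - 226/389 = -290083/5835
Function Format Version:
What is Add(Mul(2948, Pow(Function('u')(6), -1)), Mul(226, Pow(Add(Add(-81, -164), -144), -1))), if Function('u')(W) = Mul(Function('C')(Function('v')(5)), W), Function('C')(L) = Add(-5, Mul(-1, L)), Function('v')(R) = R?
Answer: Rational(-290083, 5835) ≈ -49.714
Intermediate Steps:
Function('u')(W) = Mul(-10, W) (Function('u')(W) = Mul(Add(-5, Mul(-1, 5)), W) = Mul(Add(-5, -5), W) = Mul(-10, W))
Add(Mul(2948, Pow(Function('u')(6), -1)), Mul(226, Pow(Add(Add(-81, -164), -144), -1))) = Add(Mul(2948, Pow(Mul(-10, 6), -1)), Mul(226, Pow(Add(Add(-81, -164), -144), -1))) = Add(Mul(2948, Pow(-60, -1)), Mul(226, Pow(Add(-245, -144), -1))) = Add(Mul(2948, Rational(-1, 60)), Mul(226, Pow(-389, -1))) = Add(Rational(-737, 15), Mul(226, Rational(-1, 389))) = Add(Rational(-737, 15), Rational(-226, 389)) = Rational(-290083, 5835)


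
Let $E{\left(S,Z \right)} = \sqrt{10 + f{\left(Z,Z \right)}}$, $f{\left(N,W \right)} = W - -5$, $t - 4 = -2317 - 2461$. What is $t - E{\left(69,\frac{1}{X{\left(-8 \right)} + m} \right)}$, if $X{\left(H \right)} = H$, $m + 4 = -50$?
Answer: $-4774 - \frac{\sqrt{57598}}{62} \approx -4777.9$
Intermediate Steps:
$t = -4774$ ($t = 4 - 4778 = -4774$)
$m = -54$ ($m = -4 - 50 = -54$)
$f{\left(N,W \right)} = 5 + W$ ($f{\left(N,W \right)} = W + 5 = 5 + W$)
$E{\left(S,Z \right)} = \sqrt{15 + Z}$ ($E{\left(S,Z \right)} = \sqrt{10 + \left(5 + Z\right)} = \sqrt{15 + Z}$)
$t - E{\left(69,\frac{1}{X{\left(-8 \right)} + m} \right)} = -4774 - \sqrt{15 + \frac{1}{-8 - 54}} = -4774 - \sqrt{15 + \frac{1}{-62}} = -4774 - \sqrt{15 - \frac{1}{62}} = -4774 - \sqrt{\frac{929}{62}} = -4774 - \frac{\sqrt{57598}}{62}$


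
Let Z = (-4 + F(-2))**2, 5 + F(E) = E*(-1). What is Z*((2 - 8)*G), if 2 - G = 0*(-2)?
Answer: -588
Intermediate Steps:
F(E) = -5 - E (F(E) = -5 + E*(-1) = -5 - E)
G = 2 (G = 2 - 0*(-2) = 2 - 1*0 = 2 + 0 = 2)
Z = 49 (Z = (-4 + (-5 - 1*(-2)))**2 = (-4 + (-5 + 2))**2 = (-4 - 3)**2 = (-7)**2 = 49)
Z*((2 - 8)*G) = 49*((2 - 8)*2) = 49*(-6*2) = 49*(-12) = -588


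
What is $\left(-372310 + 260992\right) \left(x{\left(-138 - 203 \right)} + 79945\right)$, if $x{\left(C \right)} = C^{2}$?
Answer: $-21843485868$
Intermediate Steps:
$\left(-372310 + 260992\right) \left(x{\left(-138 - 203 \right)} + 79945\right) = \left(-372310 + 260992\right) \left(\left(-138 - 203\right)^{2} + 79945\right) = - 111318 \left(\left(-138 - 203\right)^{2} + 79945\right) = - 111318 \left(\left(-341\right)^{2} + 79945\right) = - 111318 \left(116281 + 79945\right) = \left(-111318\right) 196226 = -21843485868$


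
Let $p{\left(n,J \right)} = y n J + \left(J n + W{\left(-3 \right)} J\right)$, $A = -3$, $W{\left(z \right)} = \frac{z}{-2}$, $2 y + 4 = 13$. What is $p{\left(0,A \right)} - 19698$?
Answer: $- \frac{39405}{2} \approx -19703.0$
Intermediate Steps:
$y = \frac{9}{2}$ ($y = -2 + \frac{1}{2} \cdot 13 = -2 + \frac{13}{2} = \frac{9}{2} \approx 4.5$)
$W{\left(z \right)} = - \frac{z}{2}$ ($W{\left(z \right)} = z \left(- \frac{1}{2}\right) = - \frac{z}{2}$)
$p{\left(n,J \right)} = \frac{3 J}{2} + \frac{11 J n}{2}$ ($p{\left(n,J \right)} = \frac{9 n}{2} J + \left(J n + \left(- \frac{1}{2}\right) \left(-3\right) J\right) = \frac{9 J n}{2} + \left(J n + \frac{3 J}{2}\right) = \frac{9 J n}{2} + \left(\frac{3 J}{2} + J n\right) = \frac{3 J}{2} + \frac{11 J n}{2}$)
$p{\left(0,A \right)} - 19698 = \frac{1}{2} \left(-3\right) \left(3 + 11 \cdot 0\right) - 19698 = \frac{1}{2} \left(-3\right) \left(3 + 0\right) - 19698 = \frac{1}{2} \left(-3\right) 3 - 19698 = - \frac{9}{2} - 19698 = - \frac{39405}{2}$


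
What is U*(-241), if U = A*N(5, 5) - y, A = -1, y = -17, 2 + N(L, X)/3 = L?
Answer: -1928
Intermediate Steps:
N(L, X) = -6 + 3*L
U = 8 (U = -(-6 + 3*5) - 1*(-17) = -(-6 + 15) + 17 = -1*9 + 17 = -9 + 17 = 8)
U*(-241) = 8*(-241) = -1928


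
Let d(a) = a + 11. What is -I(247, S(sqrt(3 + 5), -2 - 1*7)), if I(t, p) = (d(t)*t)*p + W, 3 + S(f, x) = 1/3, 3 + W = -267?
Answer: 170206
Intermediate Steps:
W = -270 (W = -3 - 267 = -270)
d(a) = 11 + a
S(f, x) = -8/3 (S(f, x) = -3 + 1/3 = -8/3)
I(t, p) = -270 + p*t*(11 + t) (I(t, p) = ((11 + t)*t)*p - 270 = (t*(11 + t))*p - 270 = p*t*(11 + t) - 270 = -270 + p*t*(11 + t))
-I(247, S(sqrt(3 + 5), -2 - 1*7)) = -(-270 - 8/3*247*(11 + 247)) = -(-270 - 8/3*247*258) = -(-270 - 169936) = -1*(-170206) = 170206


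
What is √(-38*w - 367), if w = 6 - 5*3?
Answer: 5*I ≈ 5.0*I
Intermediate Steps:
w = -9 (w = 6 - 15 = -9)
√(-38*w - 367) = √(-38*(-9) - 367) = √(342 - 367) = √(-25) = 5*I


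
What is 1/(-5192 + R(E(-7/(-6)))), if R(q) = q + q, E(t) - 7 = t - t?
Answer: -1/5178 ≈ -0.00019312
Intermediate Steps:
E(t) = 7 (E(t) = 7 + (t - t) = 7 + 0 = 7)
R(q) = 2*q
1/(-5192 + R(E(-7/(-6)))) = 1/(-5192 + 2*7) = 1/(-5192 + 14) = 1/(-5178) = -1/5178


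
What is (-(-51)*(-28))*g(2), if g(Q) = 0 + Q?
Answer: -2856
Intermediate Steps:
g(Q) = Q
(-(-51)*(-28))*g(2) = -(-51)*(-28)*2 = -51*28*2 = -1428*2 = -2856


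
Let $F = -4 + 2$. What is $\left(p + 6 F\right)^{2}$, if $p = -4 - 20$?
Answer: $1296$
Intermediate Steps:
$p = -24$
$F = -2$
$\left(p + 6 F\right)^{2} = \left(-24 + 6 \left(-2\right)\right)^{2} = \left(-24 - 12\right)^{2} = \left(-36\right)^{2} = 1296$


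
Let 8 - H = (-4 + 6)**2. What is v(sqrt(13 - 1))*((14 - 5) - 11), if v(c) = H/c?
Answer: -4*sqrt(3)/3 ≈ -2.3094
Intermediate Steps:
H = 4 (H = 8 - (-4 + 6)**2 = 8 - 1*2**2 = 8 - 1*4 = 8 - 4 = 4)
v(c) = 4/c
v(sqrt(13 - 1))*((14 - 5) - 11) = (4/(sqrt(13 - 1)))*((14 - 5) - 11) = (4/(sqrt(12)))*(9 - 11) = (4/((2*sqrt(3))))*(-2) = (4*(sqrt(3)/6))*(-2) = (2*sqrt(3)/3)*(-2) = -4*sqrt(3)/3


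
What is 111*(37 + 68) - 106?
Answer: 11549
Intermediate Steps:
111*(37 + 68) - 106 = 111*105 - 106 = 11655 - 106 = 11549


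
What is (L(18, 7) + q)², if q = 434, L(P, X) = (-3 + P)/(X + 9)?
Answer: 48427681/256 ≈ 1.8917e+5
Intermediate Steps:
L(P, X) = (-3 + P)/(9 + X)
(L(18, 7) + q)² = ((-3 + 18)/(9 + 7) + 434)² = (15/16 + 434)² = (6959/16)² = 48427681/256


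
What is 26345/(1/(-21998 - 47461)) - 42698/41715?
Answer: -76334168206523/41715 ≈ -1.8299e+9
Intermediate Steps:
26345/(1/(-21998 - 47461)) - 42698/41715 = 26345/(1/(-69459)) - 42698*1/41715 = 26345/(-1/69459) - 42698/41715 = 26345*(-69459) - 42698/41715 = -1829897355 - 42698/41715 = -76334168206523/41715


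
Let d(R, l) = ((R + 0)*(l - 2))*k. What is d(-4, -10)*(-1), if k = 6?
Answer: -288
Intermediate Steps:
d(R, l) = 6*R*(-2 + l) (d(R, l) = ((R + 0)*(l - 2))*6 = (R*(-2 + l))*6 = 6*R*(-2 + l))
d(-4, -10)*(-1) = (6*(-4)*(-2 - 10))*(-1) = (6*(-4)*(-12))*(-1) = 288*(-1) = -288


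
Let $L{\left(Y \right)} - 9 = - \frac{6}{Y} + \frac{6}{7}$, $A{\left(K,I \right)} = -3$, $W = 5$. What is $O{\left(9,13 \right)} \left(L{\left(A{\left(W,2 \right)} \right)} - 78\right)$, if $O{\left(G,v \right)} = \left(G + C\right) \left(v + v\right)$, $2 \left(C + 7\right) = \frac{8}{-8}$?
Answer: $- \frac{18057}{7} \approx -2579.6$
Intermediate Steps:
$C = - \frac{15}{2}$ ($C = -7 + \frac{8 \frac{1}{-8}}{2} = -7 + \frac{8 \left(- \frac{1}{8}\right)}{2} = -7 + \frac{1}{2} \left(-1\right) = -7 - \frac{1}{2} = - \frac{15}{2} \approx -7.5$)
$O{\left(G,v \right)} = 2 v \left(- \frac{15}{2} + G\right)$ ($O{\left(G,v \right)} = \left(G - \frac{15}{2}\right) \left(v + v\right) = \left(- \frac{15}{2} + G\right) 2 v = 2 v \left(- \frac{15}{2} + G\right)$)
$L{\left(Y \right)} = \frac{69}{7} - \frac{6}{Y}$ ($L{\left(Y \right)} = 9 + \left(- \frac{6}{Y} + \frac{6}{7}\right) = 9 + \left(\frac{6}{7} - \frac{6}{Y}\right) = \frac{69}{7} - \frac{6}{Y}$)
$O{\left(9,13 \right)} \left(L{\left(A{\left(W,2 \right)} \right)} - 78\right) = 13 \left(-15 + 2 \cdot 9\right) \left(\left(\frac{69}{7} - \frac{6}{-3}\right) - 78\right) = 13 \left(-15 + 18\right) \left(\left(\frac{69}{7} - -2\right) - 78\right) = 13 \cdot 3 \left(\left(\frac{69}{7} + 2\right) - 78\right) = 39 \left(\frac{83}{7} - 78\right) = 39 \left(- \frac{463}{7}\right) = - \frac{18057}{7}$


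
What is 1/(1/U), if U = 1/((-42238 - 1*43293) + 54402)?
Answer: -1/31129 ≈ -3.2124e-5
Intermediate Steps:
U = -1/31129 (U = 1/((-42238 - 43293) + 54402) = 1/(-85531 + 54402) = 1/(-31129) = -1/31129 ≈ -3.2124e-5)
1/(1/U) = 1/(1/(-1/31129)) = 1/(-31129) = -1/31129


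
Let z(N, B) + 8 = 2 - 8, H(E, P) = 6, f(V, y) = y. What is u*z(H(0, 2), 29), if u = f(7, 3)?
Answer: -42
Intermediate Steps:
z(N, B) = -14 (z(N, B) = -8 + (2 - 8) = -8 - 6 = -14)
u = 3
u*z(H(0, 2), 29) = 3*(-14) = -42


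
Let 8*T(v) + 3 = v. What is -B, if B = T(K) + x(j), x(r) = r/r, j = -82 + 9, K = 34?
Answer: -39/8 ≈ -4.8750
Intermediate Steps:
j = -73
T(v) = -3/8 + v/8
x(r) = 1
B = 39/8 (B = (-3/8 + (⅛)*34) + 1 = (-3/8 + 17/4) + 1 = 31/8 + 1 = 39/8 ≈ 4.8750)
-B = -1*39/8 = -39/8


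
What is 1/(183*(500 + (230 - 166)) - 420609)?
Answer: -1/317397 ≈ -3.1506e-6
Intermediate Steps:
1/(183*(500 + (230 - 166)) - 420609) = 1/(183*(500 + 64) - 420609) = 1/(183*564 - 420609) = 1/(103212 - 420609) = 1/(-317397) = -1/317397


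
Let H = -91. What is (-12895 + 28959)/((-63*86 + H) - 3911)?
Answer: -4016/2355 ≈ -1.7053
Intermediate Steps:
(-12895 + 28959)/((-63*86 + H) - 3911) = (-12895 + 28959)/((-63*86 - 91) - 3911) = 16064/((-5418 - 91) - 3911) = 16064/(-5509 - 3911) = 16064/(-9420) = 16064*(-1/9420) = -4016/2355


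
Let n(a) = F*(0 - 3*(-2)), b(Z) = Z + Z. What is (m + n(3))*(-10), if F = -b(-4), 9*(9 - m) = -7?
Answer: -5200/9 ≈ -577.78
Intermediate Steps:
b(Z) = 2*Z
m = 88/9 (m = 9 - ⅑*(-7) = 9 + 7/9 = 88/9 ≈ 9.7778)
F = 8 (F = -2*(-4) = -1*(-8) = 8)
n(a) = 48 (n(a) = 8*(0 - 3*(-2)) = 8*(0 + 6) = 8*6 = 48)
(m + n(3))*(-10) = (88/9 + 48)*(-10) = (520/9)*(-10) = -5200/9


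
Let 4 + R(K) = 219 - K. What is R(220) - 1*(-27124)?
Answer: 27119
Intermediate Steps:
R(K) = 215 - K (R(K) = -4 + (219 - K) = 215 - K)
R(220) - 1*(-27124) = (215 - 1*220) - 1*(-27124) = (215 - 220) + 27124 = -5 + 27124 = 27119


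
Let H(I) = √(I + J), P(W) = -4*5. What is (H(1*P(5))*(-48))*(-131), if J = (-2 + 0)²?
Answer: 25152*I ≈ 25152.0*I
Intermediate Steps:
P(W) = -20
J = 4 (J = (-2)² = 4)
H(I) = √(4 + I) (H(I) = √(I + 4) = √(4 + I))
(H(1*P(5))*(-48))*(-131) = (√(4 + 1*(-20))*(-48))*(-131) = (√(4 - 20)*(-48))*(-131) = (√(-16)*(-48))*(-131) = ((4*I)*(-48))*(-131) = -192*I*(-131) = 25152*I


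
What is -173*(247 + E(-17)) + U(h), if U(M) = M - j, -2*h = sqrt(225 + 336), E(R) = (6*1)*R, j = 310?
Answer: -25395 - sqrt(561)/2 ≈ -25407.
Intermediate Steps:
E(R) = 6*R
h = -sqrt(561)/2 (h = -sqrt(225 + 336)/2 = -sqrt(561)/2 ≈ -11.843)
U(M) = -310 + M (U(M) = M - 1*310 = M - 310 = -310 + M)
-173*(247 + E(-17)) + U(h) = -173*(247 + 6*(-17)) + (-310 - sqrt(561)/2) = -173*(247 - 102) + (-310 - sqrt(561)/2) = -173*145 + (-310 - sqrt(561)/2) = -25085 + (-310 - sqrt(561)/2) = -25395 - sqrt(561)/2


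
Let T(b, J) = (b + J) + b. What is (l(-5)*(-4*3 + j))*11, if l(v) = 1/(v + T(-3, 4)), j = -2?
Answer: 22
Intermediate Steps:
T(b, J) = J + 2*b (T(b, J) = (J + b) + b = J + 2*b)
l(v) = 1/(-2 + v) (l(v) = 1/(v + (4 + 2*(-3))) = 1/(v + (4 - 6)) = 1/(v - 2) = 1/(-2 + v))
(l(-5)*(-4*3 + j))*11 = ((-4*3 - 2)/(-2 - 5))*11 = ((-12 - 2)/(-7))*11 = -1/7*(-14)*11 = 2*11 = 22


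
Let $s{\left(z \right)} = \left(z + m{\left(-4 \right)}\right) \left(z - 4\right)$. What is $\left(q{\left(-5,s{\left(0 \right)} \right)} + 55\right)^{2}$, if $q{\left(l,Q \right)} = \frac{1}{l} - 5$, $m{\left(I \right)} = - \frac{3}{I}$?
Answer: $\frac{62001}{25} \approx 2480.0$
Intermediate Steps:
$s{\left(z \right)} = \left(-4 + z\right) \left(\frac{3}{4} + z\right)$ ($s{\left(z \right)} = \left(z - \frac{3}{-4}\right) \left(z - 4\right) = \left(z - - \frac{3}{4}\right) \left(-4 + z\right) = \left(z + \frac{3}{4}\right) \left(-4 + z\right) = \left(\frac{3}{4} + z\right) \left(-4 + z\right) = \left(-4 + z\right) \left(\frac{3}{4} + z\right)$)
$q{\left(l,Q \right)} = -5 + \frac{1}{l}$ ($q{\left(l,Q \right)} = \frac{1}{l} - 5 = -5 + \frac{1}{l}$)
$\left(q{\left(-5,s{\left(0 \right)} \right)} + 55\right)^{2} = \left(\left(-5 + \frac{1}{-5}\right) + 55\right)^{2} = \left(\left(-5 - \frac{1}{5}\right) + 55\right)^{2} = \left(- \frac{26}{5} + 55\right)^{2} = \left(\frac{249}{5}\right)^{2} = \frac{62001}{25}$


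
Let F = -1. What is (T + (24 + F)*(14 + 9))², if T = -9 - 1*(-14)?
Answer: 285156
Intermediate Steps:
T = 5 (T = -9 + 14 = 5)
(T + (24 + F)*(14 + 9))² = (5 + (24 - 1)*(14 + 9))² = (5 + 23*23)² = (5 + 529)² = 534² = 285156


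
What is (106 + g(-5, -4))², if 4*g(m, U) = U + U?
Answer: 10816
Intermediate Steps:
g(m, U) = U/2 (g(m, U) = (U + U)/4 = (2*U)/4 = U/2)
(106 + g(-5, -4))² = (106 + (½)*(-4))² = (106 - 2)² = 104² = 10816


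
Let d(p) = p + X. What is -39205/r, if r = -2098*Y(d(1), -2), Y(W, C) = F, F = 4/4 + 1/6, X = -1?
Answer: 117615/7343 ≈ 16.017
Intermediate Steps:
d(p) = -1 + p (d(p) = p - 1 = -1 + p)
F = 7/6 (F = 4*(1/4) + 1*(1/6) = 1 + 1/6 = 7/6 ≈ 1.1667)
Y(W, C) = 7/6
r = -7343/3 (r = -2098*7/6 = -7343/3 ≈ -2447.7)
-39205/r = -39205/(-7343/3) = -39205*(-3/7343) = 117615/7343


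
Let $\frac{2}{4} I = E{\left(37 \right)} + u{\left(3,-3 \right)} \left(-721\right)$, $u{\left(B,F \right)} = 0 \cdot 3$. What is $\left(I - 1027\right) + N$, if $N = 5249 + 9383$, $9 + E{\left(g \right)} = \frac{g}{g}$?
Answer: $13589$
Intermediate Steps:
$u{\left(B,F \right)} = 0$
$E{\left(g \right)} = -8$ ($E{\left(g \right)} = -9 + \frac{g}{g} = -9 + 1 = -8$)
$N = 14632$
$I = -16$ ($I = 2 \left(-8 + 0 \left(-721\right)\right) = 2 \left(-8 + 0\right) = 2 \left(-8\right) = -16$)
$\left(I - 1027\right) + N = \left(-16 - 1027\right) + 14632 = -1043 + 14632 = 13589$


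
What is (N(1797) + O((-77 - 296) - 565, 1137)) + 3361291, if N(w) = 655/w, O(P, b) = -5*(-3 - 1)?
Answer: 6040276522/1797 ≈ 3.3613e+6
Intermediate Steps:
O(P, b) = 20 (O(P, b) = -5*(-4) = 20)
(N(1797) + O((-77 - 296) - 565, 1137)) + 3361291 = (655/1797 + 20) + 3361291 = 36595/1797 + 3361291 = 6040276522/1797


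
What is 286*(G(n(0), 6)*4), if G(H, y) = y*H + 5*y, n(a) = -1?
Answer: 27456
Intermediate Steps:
G(H, y) = 5*y + H*y (G(H, y) = H*y + 5*y = 5*y + H*y)
286*(G(n(0), 6)*4) = 286*((6*(5 - 1))*4) = 286*((6*4)*4) = 286*(24*4) = 286*96 = 27456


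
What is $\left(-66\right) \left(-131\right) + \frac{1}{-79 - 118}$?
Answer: $\frac{1703261}{197} \approx 8646.0$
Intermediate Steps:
$\left(-66\right) \left(-131\right) + \frac{1}{-79 - 118} = 8646 + \frac{1}{-197} = 8646 - \frac{1}{197} = \frac{1703261}{197}$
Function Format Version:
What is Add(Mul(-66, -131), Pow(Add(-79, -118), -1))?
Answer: Rational(1703261, 197) ≈ 8646.0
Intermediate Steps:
Add(Mul(-66, -131), Pow(Add(-79, -118), -1)) = Add(8646, Pow(-197, -1)) = Add(8646, Rational(-1, 197)) = Rational(1703261, 197)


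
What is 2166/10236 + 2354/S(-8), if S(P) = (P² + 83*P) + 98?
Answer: -1917351/428206 ≈ -4.4776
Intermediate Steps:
S(P) = 98 + P² + 83*P
2166/10236 + 2354/S(-8) = 2166/10236 + 2354/(98 + (-8)² + 83*(-8)) = 2166*(1/10236) + 2354/(98 + 64 - 664) = 361/1706 + 2354/(-502) = 361/1706 + 2354*(-1/502) = 361/1706 - 1177/251 = -1917351/428206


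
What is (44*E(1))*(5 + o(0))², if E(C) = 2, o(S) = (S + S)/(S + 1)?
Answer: 2200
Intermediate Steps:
o(S) = 2*S/(1 + S) (o(S) = (2*S)/(1 + S) = 2*S/(1 + S))
(44*E(1))*(5 + o(0))² = (44*2)*(5 + 2*0/(1 + 0))² = 88*(5 + 2*0/1)² = 88*(5 + 2*0*1)² = 88*(5 + 0)² = 88*5² = 88*25 = 2200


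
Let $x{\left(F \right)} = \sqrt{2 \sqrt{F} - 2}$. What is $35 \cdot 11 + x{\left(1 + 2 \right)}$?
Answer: $385 + \sqrt{-2 + 2 \sqrt{3}} \approx 386.21$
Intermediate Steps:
$x{\left(F \right)} = \sqrt{-2 + 2 \sqrt{F}}$
$35 \cdot 11 + x{\left(1 + 2 \right)} = 35 \cdot 11 + \sqrt{-2 + 2 \sqrt{1 + 2}} = 385 + \sqrt{-2 + 2 \sqrt{3}}$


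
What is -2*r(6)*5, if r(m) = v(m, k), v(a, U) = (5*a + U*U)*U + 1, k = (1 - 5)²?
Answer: -45770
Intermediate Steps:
k = 16 (k = (-4)² = 16)
v(a, U) = 1 + U*(U² + 5*a) (v(a, U) = (5*a + U²)*U + 1 = (U² + 5*a)*U + 1 = U*(U² + 5*a) + 1 = 1 + U*(U² + 5*a))
r(m) = 4097 + 80*m (r(m) = 1 + 16³ + 5*16*m = 1 + 4096 + 80*m = 4097 + 80*m)
-2*r(6)*5 = -2*(4097 + 80*6)*5 = -2*(4097 + 480)*5 = -2*4577*5 = -9154*5 = -45770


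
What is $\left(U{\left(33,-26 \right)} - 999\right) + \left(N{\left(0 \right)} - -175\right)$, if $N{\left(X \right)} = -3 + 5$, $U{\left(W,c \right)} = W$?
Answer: $-789$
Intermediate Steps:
$N{\left(X \right)} = 2$
$\left(U{\left(33,-26 \right)} - 999\right) + \left(N{\left(0 \right)} - -175\right) = \left(33 - 999\right) + \left(2 - -175\right) = -966 + \left(2 + 175\right) = -966 + 177 = -789$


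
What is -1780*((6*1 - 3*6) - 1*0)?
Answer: 21360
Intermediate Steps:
-1780*((6*1 - 3*6) - 1*0) = -1780*((6 - 18) + 0) = -1780*(-12 + 0) = -1780*(-12) = 21360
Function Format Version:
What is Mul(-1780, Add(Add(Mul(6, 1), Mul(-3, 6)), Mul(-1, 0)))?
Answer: 21360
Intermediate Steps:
Mul(-1780, Add(Add(Mul(6, 1), Mul(-3, 6)), Mul(-1, 0))) = Mul(-1780, Add(Add(6, -18), 0)) = Mul(-1780, Add(-12, 0)) = Mul(-1780, -12) = 21360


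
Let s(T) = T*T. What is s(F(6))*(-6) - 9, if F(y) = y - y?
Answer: -9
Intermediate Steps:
F(y) = 0
s(T) = T²
s(F(6))*(-6) - 9 = 0²*(-6) - 9 = 0*(-6) - 9 = 0 - 9 = -9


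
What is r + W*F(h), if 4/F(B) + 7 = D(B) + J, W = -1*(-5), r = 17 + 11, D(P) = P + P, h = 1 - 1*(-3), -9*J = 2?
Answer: 376/7 ≈ 53.714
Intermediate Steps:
J = -2/9 (J = -1/9*2 = -2/9 ≈ -0.22222)
h = 4 (h = 1 + 3 = 4)
D(P) = 2*P
r = 28
W = 5
F(B) = 4/(-65/9 + 2*B) (F(B) = 4/(-7 + (2*B - 2/9)) = 4/(-7 + (-2/9 + 2*B)) = 4/(-65/9 + 2*B))
r + W*F(h) = 28 + 5*(36/(-65 + 18*4)) = 28 + 5*(36/(-65 + 72)) = 28 + 5*(36/7) = 28 + 180/7 = 376/7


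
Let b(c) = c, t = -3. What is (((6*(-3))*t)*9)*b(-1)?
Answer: -486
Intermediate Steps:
(((6*(-3))*t)*9)*b(-1) = (((6*(-3))*(-3))*9)*(-1) = (-18*(-3)*9)*(-1) = (54*9)*(-1) = 486*(-1) = -486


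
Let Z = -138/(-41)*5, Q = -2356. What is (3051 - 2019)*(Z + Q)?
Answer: -98974992/41 ≈ -2.4140e+6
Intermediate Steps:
Z = 690/41 (Z = -138*(-1/41)*5 = (138/41)*5 = 690/41 ≈ 16.829)
(3051 - 2019)*(Z + Q) = (3051 - 2019)*(690/41 - 2356) = 1032*(-95906/41) = -98974992/41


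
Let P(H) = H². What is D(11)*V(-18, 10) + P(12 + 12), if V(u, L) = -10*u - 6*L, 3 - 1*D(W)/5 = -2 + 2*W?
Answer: -9624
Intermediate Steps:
D(W) = 25 - 10*W (D(W) = 15 - 5*(-2 + 2*W) = 15 + (10 - 10*W) = 25 - 10*W)
D(11)*V(-18, 10) + P(12 + 12) = (25 - 10*11)*(-10*(-18) - 6*10) + (12 + 12)² = (25 - 110)*(180 - 60) + 24² = -85*120 + 576 = -10200 + 576 = -9624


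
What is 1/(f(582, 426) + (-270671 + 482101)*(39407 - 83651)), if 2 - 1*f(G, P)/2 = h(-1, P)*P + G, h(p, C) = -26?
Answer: -1/9354487928 ≈ -1.0690e-10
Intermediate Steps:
f(G, P) = 4 - 2*G + 52*P (f(G, P) = 4 - 2*(-26*P + G) = 4 - 2*(G - 26*P) = 4 + (-2*G + 52*P) = 4 - 2*G + 52*P)
1/(f(582, 426) + (-270671 + 482101)*(39407 - 83651)) = 1/((4 - 2*582 + 52*426) + (-270671 + 482101)*(39407 - 83651)) = 1/((4 - 1164 + 22152) + 211430*(-44244)) = 1/(20992 - 9354508920) = 1/(-9354487928) = -1/9354487928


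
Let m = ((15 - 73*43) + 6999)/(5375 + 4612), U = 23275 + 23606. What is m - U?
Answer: -468196672/9987 ≈ -46881.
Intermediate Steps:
U = 46881
m = 3875/9987 (m = ((15 - 3139) + 6999)/9987 = (-3124 + 6999)*(1/9987) = 3875*(1/9987) = 3875/9987 ≈ 0.38800)
m - U = 3875/9987 - 1*46881 = 3875/9987 - 46881 = -468196672/9987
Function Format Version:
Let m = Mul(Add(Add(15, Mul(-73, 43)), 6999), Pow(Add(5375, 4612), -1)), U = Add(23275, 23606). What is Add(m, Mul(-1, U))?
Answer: Rational(-468196672, 9987) ≈ -46881.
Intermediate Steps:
U = 46881
m = Rational(3875, 9987) (m = Mul(Add(Add(15, -3139), 6999), Pow(9987, -1)) = Mul(Add(-3124, 6999), Rational(1, 9987)) = Mul(3875, Rational(1, 9987)) = Rational(3875, 9987) ≈ 0.38800)
Add(m, Mul(-1, U)) = Add(Rational(3875, 9987), Mul(-1, 46881)) = Add(Rational(3875, 9987), -46881) = Rational(-468196672, 9987)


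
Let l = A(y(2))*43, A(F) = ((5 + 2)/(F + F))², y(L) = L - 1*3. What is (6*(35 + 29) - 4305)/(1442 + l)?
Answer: -5228/2625 ≈ -1.9916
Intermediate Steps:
y(L) = -3 + L (y(L) = L - 3 = -3 + L)
A(F) = 49/(4*F²) (A(F) = (7/((2*F)))² = (7*(1/(2*F)))² = (7/(2*F))² = 49/(4*F²))
l = 2107/4 (l = (49/(4*(-3 + 2)²))*43 = ((49/4)/(-1)²)*43 = ((49/4)*1)*43 = (49/4)*43 = 2107/4 ≈ 526.75)
(6*(35 + 29) - 4305)/(1442 + l) = (6*(35 + 29) - 4305)/(1442 + 2107/4) = (6*64 - 4305)/(7875/4) = (384 - 4305)*(4/7875) = -3921*4/7875 = -5228/2625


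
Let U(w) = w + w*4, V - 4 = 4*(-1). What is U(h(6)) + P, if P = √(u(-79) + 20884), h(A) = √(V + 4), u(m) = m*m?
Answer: 10 + 5*√1085 ≈ 174.70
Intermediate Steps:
V = 0 (V = 4 + 4*(-1) = 4 - 4 = 0)
u(m) = m²
h(A) = 2 (h(A) = √(0 + 4) = √4 = 2)
U(w) = 5*w (U(w) = w + 4*w = 5*w)
P = 5*√1085 (P = √((-79)² + 20884) = √(6241 + 20884) = √27125 = 5*√1085 ≈ 164.70)
U(h(6)) + P = 5*2 + 5*√1085 = 10 + 5*√1085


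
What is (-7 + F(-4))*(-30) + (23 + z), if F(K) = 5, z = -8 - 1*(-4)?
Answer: 79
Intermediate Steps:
z = -4 (z = -8 + 4 = -4)
(-7 + F(-4))*(-30) + (23 + z) = (-7 + 5)*(-30) + (23 - 4) = -2*(-30) + 19 = 60 + 19 = 79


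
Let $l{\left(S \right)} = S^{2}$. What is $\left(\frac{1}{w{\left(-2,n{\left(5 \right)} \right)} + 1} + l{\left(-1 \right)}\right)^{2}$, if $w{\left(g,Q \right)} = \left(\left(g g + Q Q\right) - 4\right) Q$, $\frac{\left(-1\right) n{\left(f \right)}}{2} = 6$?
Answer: $\frac{2979076}{2982529} \approx 0.99884$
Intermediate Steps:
$n{\left(f \right)} = -12$ ($n{\left(f \right)} = \left(-2\right) 6 = -12$)
$w{\left(g,Q \right)} = Q \left(-4 + Q^{2} + g^{2}\right)$ ($w{\left(g,Q \right)} = \left(\left(g^{2} + Q^{2}\right) - 4\right) Q = \left(\left(Q^{2} + g^{2}\right) - 4\right) Q = \left(-4 + Q^{2} + g^{2}\right) Q = Q \left(-4 + Q^{2} + g^{2}\right)$)
$\left(\frac{1}{w{\left(-2,n{\left(5 \right)} \right)} + 1} + l{\left(-1 \right)}\right)^{2} = \left(\frac{1}{- 12 \left(-4 + \left(-12\right)^{2} + \left(-2\right)^{2}\right) + 1} + \left(-1\right)^{2}\right)^{2} = \left(\frac{1}{- 12 \left(-4 + 144 + 4\right) + 1} + 1\right)^{2} = \left(\frac{1}{\left(-12\right) 144 + 1} + 1\right)^{2} = \left(\frac{1}{-1728 + 1} + 1\right)^{2} = \left(\frac{1}{-1727} + 1\right)^{2} = \left(- \frac{1}{1727} + 1\right)^{2} = \left(\frac{1726}{1727}\right)^{2} = \frac{2979076}{2982529}$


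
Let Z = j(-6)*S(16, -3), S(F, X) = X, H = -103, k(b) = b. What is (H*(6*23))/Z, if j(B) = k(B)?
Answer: -2369/3 ≈ -789.67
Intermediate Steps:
j(B) = B
Z = 18 (Z = -6*(-3) = 18)
(H*(6*23))/Z = -618*23/18 = -103*138*(1/18) = -14214*1/18 = -2369/3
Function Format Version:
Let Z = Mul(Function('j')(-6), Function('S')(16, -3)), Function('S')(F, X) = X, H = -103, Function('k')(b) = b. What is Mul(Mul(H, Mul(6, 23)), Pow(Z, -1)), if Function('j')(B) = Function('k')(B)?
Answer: Rational(-2369, 3) ≈ -789.67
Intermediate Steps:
Function('j')(B) = B
Z = 18 (Z = Mul(-6, -3) = 18)
Mul(Mul(H, Mul(6, 23)), Pow(Z, -1)) = Mul(Mul(-103, Mul(6, 23)), Pow(18, -1)) = Mul(Mul(-103, 138), Rational(1, 18)) = Mul(-14214, Rational(1, 18)) = Rational(-2369, 3)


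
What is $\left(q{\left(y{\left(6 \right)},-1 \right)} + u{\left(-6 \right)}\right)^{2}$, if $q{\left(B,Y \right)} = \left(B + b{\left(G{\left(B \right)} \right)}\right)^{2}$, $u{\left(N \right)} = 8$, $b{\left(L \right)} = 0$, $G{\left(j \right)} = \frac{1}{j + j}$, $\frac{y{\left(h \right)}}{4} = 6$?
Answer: $341056$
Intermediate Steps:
$y{\left(h \right)} = 24$ ($y{\left(h \right)} = 4 \cdot 6 = 24$)
$G{\left(j \right)} = \frac{1}{2 j}$
$q{\left(B,Y \right)} = B^{2}$ ($q{\left(B,Y \right)} = \left(B + 0\right)^{2} = B^{2}$)
$\left(q{\left(y{\left(6 \right)},-1 \right)} + u{\left(-6 \right)}\right)^{2} = \left(24^{2} + 8\right)^{2} = \left(576 + 8\right)^{2} = 584^{2} = 341056$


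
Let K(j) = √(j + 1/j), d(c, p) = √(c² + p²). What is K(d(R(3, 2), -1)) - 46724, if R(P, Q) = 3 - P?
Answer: -46724 + √2 ≈ -46723.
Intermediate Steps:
K(d(R(3, 2), -1)) - 46724 = √(√((3 - 1*3)² + (-1)²) + 1/(√((3 - 1*3)² + (-1)²))) - 46724 = √(√((3 - 3)² + 1) + 1/(√((3 - 3)² + 1))) - 46724 = √(√(0² + 1) + 1/(√(0² + 1))) - 46724 = √(√(0 + 1) + 1/(√(0 + 1))) - 46724 = √(√1 + 1/(√1)) - 46724 = √(1 + 1/1) - 46724 = √(1 + 1) - 46724 = √2 - 46724 = -46724 + √2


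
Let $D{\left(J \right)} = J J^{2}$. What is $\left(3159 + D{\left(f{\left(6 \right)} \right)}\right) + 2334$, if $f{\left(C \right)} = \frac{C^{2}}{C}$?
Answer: $5709$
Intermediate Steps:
$f{\left(C \right)} = C$
$D{\left(J \right)} = J^{3}$
$\left(3159 + D{\left(f{\left(6 \right)} \right)}\right) + 2334 = \left(3159 + 6^{3}\right) + 2334 = \left(3159 + 216\right) + 2334 = 3375 + 2334 = 5709$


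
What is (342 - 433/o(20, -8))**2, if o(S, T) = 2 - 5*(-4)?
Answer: 50282281/484 ≈ 1.0389e+5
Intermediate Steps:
o(S, T) = 22 (o(S, T) = 2 + 20 = 22)
(342 - 433/o(20, -8))**2 = (342 - 433/22)**2 = (7091/22)**2 = 50282281/484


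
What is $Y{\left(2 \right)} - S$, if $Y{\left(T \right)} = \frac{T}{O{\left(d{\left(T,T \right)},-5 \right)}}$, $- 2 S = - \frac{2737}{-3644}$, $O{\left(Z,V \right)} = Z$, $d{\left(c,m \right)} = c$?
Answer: $\frac{10025}{7288} \approx 1.3755$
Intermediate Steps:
$S = - \frac{2737}{7288}$ ($S = - \frac{\left(-2737\right) \frac{1}{-3644}}{2} = - \frac{\left(-2737\right) \left(- \frac{1}{3644}\right)}{2} = \left(- \frac{1}{2}\right) \frac{2737}{3644} = - \frac{2737}{7288} \approx -0.37555$)
$Y{\left(T \right)} = 1$ ($Y{\left(T \right)} = \frac{T}{T} = 1$)
$Y{\left(2 \right)} - S = 1 - - \frac{2737}{7288} = 1 + \frac{2737}{7288} = \frac{10025}{7288}$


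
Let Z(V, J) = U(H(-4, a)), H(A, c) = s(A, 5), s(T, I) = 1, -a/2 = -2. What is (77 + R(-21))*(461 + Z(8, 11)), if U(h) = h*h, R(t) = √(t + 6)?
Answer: 35574 + 462*I*√15 ≈ 35574.0 + 1789.3*I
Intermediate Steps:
a = 4 (a = -2*(-2) = 4)
H(A, c) = 1
R(t) = √(6 + t)
U(h) = h²
Z(V, J) = 1 (Z(V, J) = 1² = 1)
(77 + R(-21))*(461 + Z(8, 11)) = (77 + √(6 - 21))*(461 + 1) = (77 + √(-15))*462 = (77 + I*√15)*462 = 35574 + 462*I*√15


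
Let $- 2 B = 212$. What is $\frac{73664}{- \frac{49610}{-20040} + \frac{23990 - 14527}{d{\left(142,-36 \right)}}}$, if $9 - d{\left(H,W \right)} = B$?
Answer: $\frac{16976605440}{19534367} \approx 869.06$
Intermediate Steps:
$B = -106$ ($B = \left(- \frac{1}{2}\right) 212 = -106$)
$d{\left(H,W \right)} = 115$ ($d{\left(H,W \right)} = 9 - -106 = 9 + 106 = 115$)
$\frac{73664}{- \frac{49610}{-20040} + \frac{23990 - 14527}{d{\left(142,-36 \right)}}} = \frac{73664}{- \frac{49610}{-20040} + \frac{23990 - 14527}{115}} = \frac{73664}{\left(-49610\right) \left(- \frac{1}{20040}\right) + \left(23990 - 14527\right) \frac{1}{115}} = \frac{73664}{\frac{4961}{2004} + 9463 \cdot \frac{1}{115}} = \frac{73664}{\frac{4961}{2004} + \frac{9463}{115}} = \frac{73664}{\frac{19534367}{230460}} = 73664 \cdot \frac{230460}{19534367} = \frac{16976605440}{19534367}$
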